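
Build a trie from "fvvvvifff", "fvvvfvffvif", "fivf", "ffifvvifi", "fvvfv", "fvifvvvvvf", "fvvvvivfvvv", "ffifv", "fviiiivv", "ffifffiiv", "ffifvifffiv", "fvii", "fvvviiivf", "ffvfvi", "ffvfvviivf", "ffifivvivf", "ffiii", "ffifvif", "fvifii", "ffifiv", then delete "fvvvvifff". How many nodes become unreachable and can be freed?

Walk "fvvvvifff" from the leaf back toward the root, removing each node that no remaining word uses.
The suffix "fff" (3 nodes) is used only by "fvvvvifff"; the node for "fvvvvi" still has the child "v", so pruning stops there.
Nodes removed: 3

3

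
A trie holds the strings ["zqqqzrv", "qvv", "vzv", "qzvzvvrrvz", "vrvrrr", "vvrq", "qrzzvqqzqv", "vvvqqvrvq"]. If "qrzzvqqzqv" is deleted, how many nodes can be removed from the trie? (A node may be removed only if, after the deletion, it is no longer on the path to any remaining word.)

After clearing the end-marker at "qrzzvqqzqv", prune upward until reaching a node still needed by another word.
The suffix "rzzvqqzqv" (9 nodes) is used only by "qrzzvqqzqv"; the node for "q" still has the child "v", so pruning stops there.
Nodes removed: 9

9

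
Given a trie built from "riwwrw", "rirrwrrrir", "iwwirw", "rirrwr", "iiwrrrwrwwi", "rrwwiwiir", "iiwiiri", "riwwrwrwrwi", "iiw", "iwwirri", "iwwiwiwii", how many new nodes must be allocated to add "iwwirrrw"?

2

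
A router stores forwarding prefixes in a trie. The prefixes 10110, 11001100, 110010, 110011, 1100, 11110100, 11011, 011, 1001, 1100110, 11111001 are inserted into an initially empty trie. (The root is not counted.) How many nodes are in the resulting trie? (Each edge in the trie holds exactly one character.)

30

Count nodes per top-level branch (shared prefixes stored once):
  '0'-branch (011): 3 nodes
  '1'-branch (1001, 10110, 1100, 110010, 110011, 1100110, 11001100, 11011, 11110100, 11111001): 27 nodes
Sum: 30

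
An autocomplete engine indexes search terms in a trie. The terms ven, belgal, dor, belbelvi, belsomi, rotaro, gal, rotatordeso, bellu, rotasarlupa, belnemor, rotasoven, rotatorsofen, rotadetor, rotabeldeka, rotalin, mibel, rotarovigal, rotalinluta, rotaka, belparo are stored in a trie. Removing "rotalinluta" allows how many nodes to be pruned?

A node on "rotalinluta"'s path can go only if nothing else ends at it or branches off below it.
The suffix "luta" (4 nodes) is used only by "rotalinluta"; "rotalin" is itself a stored word, so pruning stops there.
Nodes removed: 4

4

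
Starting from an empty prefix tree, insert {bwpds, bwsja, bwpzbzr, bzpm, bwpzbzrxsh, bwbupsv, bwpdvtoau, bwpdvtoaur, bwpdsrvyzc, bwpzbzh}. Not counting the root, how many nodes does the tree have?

Trie structure (* marks end of a word):
(root)
└─ b
   ├─ w
   │  ├─ b
   │  │  └─ u
   │  │     └─ p
   │  │        └─ s
   │  │           └─ v *
   │  ├─ p
   │  │  ├─ d
   │  │  │  ├─ s *
   │  │  │  │  └─ r
   │  │  │  │     └─ v
   │  │  │  │        └─ y
   │  │  │  │           └─ z
   │  │  │  │              └─ c *
   │  │  │  └─ v
   │  │  │     └─ t
   │  │  │        └─ o
   │  │  │           └─ a
   │  │  │              └─ u *
   │  │  │                 └─ r *
   │  │  └─ z
   │  │     └─ b
   │  │        └─ z
   │  │           ├─ h *
   │  │           └─ r *
   │  │              └─ x
   │  │                 └─ s
   │  │                    └─ h *
   │  └─ s
   │     └─ j
   │        └─ a *
   └─ z
      └─ p
         └─ m *
Counting every labelled node above: 35.

35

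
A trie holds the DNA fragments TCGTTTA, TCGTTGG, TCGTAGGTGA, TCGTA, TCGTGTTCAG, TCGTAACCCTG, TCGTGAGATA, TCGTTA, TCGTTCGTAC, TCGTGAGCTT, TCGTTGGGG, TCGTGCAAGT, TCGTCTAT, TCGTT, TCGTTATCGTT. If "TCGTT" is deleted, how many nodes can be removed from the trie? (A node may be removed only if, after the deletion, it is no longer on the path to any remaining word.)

After clearing the end-marker at "TCGTT", prune upward until reaching a node still needed by another word.
Every node on "TCGTT" is still needed (e.g. by "TCGTTTA"), so nothing is freed.
Nodes removed: 0

0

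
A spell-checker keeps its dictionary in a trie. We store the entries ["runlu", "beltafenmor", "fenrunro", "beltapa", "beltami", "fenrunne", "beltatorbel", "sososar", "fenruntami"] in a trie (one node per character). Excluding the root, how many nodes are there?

47

Insert word by word; a character creates a node only if that edge doesn't already exist:
  "runlu" → 5 new (r, u, n, l, u)
  "beltafenmor" → 11 new (b, e, l, t, a, f, e, n, m, o, r)
  "fenrunro" → 8 new (f, e, n, r, u, n, r, o)
  "beltapa" → prefix "belta" already present; 2 new (p, a)
  "beltami" → prefix "belta" already present; 2 new (m, i)
  "fenrunne" → prefix "fenrun" already present; 2 new (n, e)
  "beltatorbel" → prefix "belta" already present; 6 new (t, o, r, b, e, l)
  "sososar" → 7 new (s, o, s, o, s, a, r)
  "fenruntami" → prefix "fenrun" already present; 4 new (t, a, m, i)
Total nodes = 5 + 11 + 8 + 2 + 2 + 2 + 6 + 7 + 4 = 47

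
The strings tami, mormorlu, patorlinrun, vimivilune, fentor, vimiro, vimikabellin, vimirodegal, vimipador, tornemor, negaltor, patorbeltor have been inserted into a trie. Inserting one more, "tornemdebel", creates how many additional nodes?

"tornem" is already a path in the trie; the remaining "debel" must be added.
New nodes needed: |"tornemdebel"| − 6 = 11 − 6 = 5.

5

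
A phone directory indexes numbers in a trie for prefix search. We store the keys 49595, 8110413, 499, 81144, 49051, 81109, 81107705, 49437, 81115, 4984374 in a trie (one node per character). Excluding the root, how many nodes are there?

For each word, the new-node count is its length minus the longest prefix already in the trie:
  "49595" → 5 new (4, 9, 5, 9, 5)
  "8110413" → 7 new (8, 1, 1, 0, 4, 1, 3)
  "499" → prefix "49" already present; 1 new (9)
  "81144" → prefix "811" already present; 2 new (4, 4)
  "49051" → prefix "49" already present; 3 new (0, 5, 1)
  "81109" → prefix "8110" already present; 1 new (9)
  "81107705" → prefix "8110" already present; 4 new (7, 7, 0, 5)
  "49437" → prefix "49" already present; 3 new (4, 3, 7)
  "81115" → prefix "811" already present; 2 new (1, 5)
  "4984374" → prefix "49" already present; 5 new (8, 4, 3, 7, 4)
Total nodes = 5 + 7 + 1 + 2 + 3 + 1 + 4 + 3 + 2 + 5 = 33

33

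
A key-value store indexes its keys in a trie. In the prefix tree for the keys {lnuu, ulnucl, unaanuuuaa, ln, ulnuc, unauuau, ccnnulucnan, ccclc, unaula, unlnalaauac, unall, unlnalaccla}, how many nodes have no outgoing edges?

10

A leaf is a node with no children — equivalently, the end of a word that is not a proper prefix of any other stored word.
Those words: "ccclc", "ccnnulucnan", "lnuu", "ulnucl", "unaanuuuaa", "unall", "unaula", "unauuau", "unlnalaauac", "unlnalaccla"
Leaf count: 10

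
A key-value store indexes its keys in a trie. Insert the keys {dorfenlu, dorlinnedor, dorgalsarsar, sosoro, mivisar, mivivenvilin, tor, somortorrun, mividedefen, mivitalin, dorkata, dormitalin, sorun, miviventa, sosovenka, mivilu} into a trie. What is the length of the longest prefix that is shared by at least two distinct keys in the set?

7

The deepest shared node is where two words last agree before diverging.
e.g. "miviventa" and "mivivenvilin" share the prefix "miviven" of length 7; no pair shares a longer one.
Longest shared-prefix length: 7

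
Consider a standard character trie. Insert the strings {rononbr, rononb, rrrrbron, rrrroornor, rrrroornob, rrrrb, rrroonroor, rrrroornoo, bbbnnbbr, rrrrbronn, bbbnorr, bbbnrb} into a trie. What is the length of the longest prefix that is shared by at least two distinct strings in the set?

Equivalently: take the maximum, over all pairs, of their longest common prefix length.
"rrrroornob" and "rrrroornoo" agree on "rrrroorno" (9 characters) before diverging; nothing deeper is shared.
Longest shared-prefix length: 9

9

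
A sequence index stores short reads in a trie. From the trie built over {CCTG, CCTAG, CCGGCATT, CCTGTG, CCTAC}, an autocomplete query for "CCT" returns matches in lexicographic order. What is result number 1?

Words with prefix "CCT", in lexicographic order: "CCTAC", "CCTAG", "CCTG", "CCTGTG"
The 1st is CCTAC.

CCTAC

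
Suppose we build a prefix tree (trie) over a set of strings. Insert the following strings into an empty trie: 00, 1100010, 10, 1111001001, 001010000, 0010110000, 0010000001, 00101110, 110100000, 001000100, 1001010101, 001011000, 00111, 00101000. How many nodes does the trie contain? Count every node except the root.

For each word, the new-node count is its length minus the longest prefix already in the trie:
  "00" → 2 new (0, 0)
  "1100010" → 7 new (1, 1, 0, 0, 0, 1, 0)
  "10" → prefix "1" already present; 1 new (0)
  "1111001001" → prefix "11" already present; 8 new (1, 1, 0, 0, 1, 0, 0, 1)
  "001010000" → prefix "00" already present; 7 new (1, 0, 1, 0, 0, 0, 0)
  "0010110000" → prefix "00101" already present; 5 new (1, 0, 0, 0, 0)
  "0010000001" → prefix "0010" already present; 6 new (0, 0, 0, 0, 0, 1)
  "00101110" → prefix "001011" already present; 2 new (1, 0)
  "110100000" → prefix "110" already present; 6 new (1, 0, 0, 0, 0, 0)
  "001000100" → prefix "001000" already present; 3 new (1, 0, 0)
  "1001010101" → prefix "10" already present; 8 new (0, 1, 0, 1, 0, 1, 0, 1)
  "001011000" → prefix "001011000" already present; 0 new (none)
  "00111" → prefix "001" already present; 2 new (1, 1)
  "00101000" → prefix "00101000" already present; 0 new (none)
Total nodes = 2 + 7 + 1 + 8 + 7 + 5 + 6 + 2 + 6 + 3 + 8 + 0 + 2 + 0 = 57

57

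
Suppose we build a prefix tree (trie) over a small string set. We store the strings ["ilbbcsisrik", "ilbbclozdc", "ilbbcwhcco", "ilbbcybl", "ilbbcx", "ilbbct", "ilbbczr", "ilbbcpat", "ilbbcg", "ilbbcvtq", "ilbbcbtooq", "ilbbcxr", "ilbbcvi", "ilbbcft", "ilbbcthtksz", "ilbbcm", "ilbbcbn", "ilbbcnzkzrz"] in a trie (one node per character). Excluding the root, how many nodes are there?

57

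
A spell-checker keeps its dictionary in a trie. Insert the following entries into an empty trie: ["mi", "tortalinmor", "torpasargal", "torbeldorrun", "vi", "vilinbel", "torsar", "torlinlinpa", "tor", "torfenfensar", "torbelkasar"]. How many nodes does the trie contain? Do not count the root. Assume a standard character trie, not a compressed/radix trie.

63

Trace insertions, counting only characters that open a new branch:
  "mi" → 2 new (m, i)
  "tortalinmor" → 11 new (t, o, r, t, a, l, i, n, m, o, r)
  "torpasargal" → prefix "tor" already present; 8 new (p, a, s, a, r, g, a, l)
  "torbeldorrun" → prefix "tor" already present; 9 new (b, e, l, d, o, r, r, u, n)
  "vi" → 2 new (v, i)
  "vilinbel" → prefix "vi" already present; 6 new (l, i, n, b, e, l)
  "torsar" → prefix "tor" already present; 3 new (s, a, r)
  "torlinlinpa" → prefix "tor" already present; 8 new (l, i, n, l, i, n, p, a)
  "tor" → prefix "tor" already present; 0 new (none)
  "torfenfensar" → prefix "tor" already present; 9 new (f, e, n, f, e, n, s, a, r)
  "torbelkasar" → prefix "torbel" already present; 5 new (k, a, s, a, r)
Total nodes = 2 + 11 + 8 + 9 + 2 + 6 + 3 + 8 + 0 + 9 + 5 = 63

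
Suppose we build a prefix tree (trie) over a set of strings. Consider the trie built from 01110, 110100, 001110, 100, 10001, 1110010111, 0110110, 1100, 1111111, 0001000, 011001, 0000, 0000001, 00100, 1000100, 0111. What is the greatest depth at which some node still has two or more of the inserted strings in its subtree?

5

Equivalently: take the maximum, over all pairs, of their longest common prefix length.
e.g. "10001" and "1000100" share the prefix "10001" of length 5; no pair shares a longer one.
Longest shared-prefix length: 5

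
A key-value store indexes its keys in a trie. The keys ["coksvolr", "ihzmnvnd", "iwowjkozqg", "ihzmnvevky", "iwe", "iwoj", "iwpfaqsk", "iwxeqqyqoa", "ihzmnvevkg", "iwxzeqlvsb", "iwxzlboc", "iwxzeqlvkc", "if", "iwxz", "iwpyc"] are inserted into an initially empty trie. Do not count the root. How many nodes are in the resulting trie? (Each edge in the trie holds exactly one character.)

Count nodes per top-level branch (shared prefixes stored once):
  'c'-branch (coksvolr): 8 nodes
  'i'-branch (if, ihzmnvevkg, ihzmnvevky, ihzmnvnd, iwe, iwoj, iwowjkozqg, iwpfaqsk, iwpyc, iwxeqqyqoa, iwxz, iwxzeqlvkc, iwxzeqlvsb, iwxzlboc): 54 nodes
Sum: 62

62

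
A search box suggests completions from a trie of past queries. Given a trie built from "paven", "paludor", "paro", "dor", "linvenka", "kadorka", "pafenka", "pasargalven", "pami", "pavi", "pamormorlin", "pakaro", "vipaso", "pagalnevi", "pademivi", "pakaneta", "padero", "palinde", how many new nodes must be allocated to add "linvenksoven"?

Walking "linvenksoven" from the root, the first 7 characters ("linvenk") follow existing edges; "s" is the first miss.
Each of the 5 remaining characters creates one node.

5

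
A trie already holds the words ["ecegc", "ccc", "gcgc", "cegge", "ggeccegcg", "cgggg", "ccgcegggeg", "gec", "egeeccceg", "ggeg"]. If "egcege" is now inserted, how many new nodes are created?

4

The longest prefix of "egcege" already in the trie is "eg" (length 2).
Each of the 4 remaining characters creates one node.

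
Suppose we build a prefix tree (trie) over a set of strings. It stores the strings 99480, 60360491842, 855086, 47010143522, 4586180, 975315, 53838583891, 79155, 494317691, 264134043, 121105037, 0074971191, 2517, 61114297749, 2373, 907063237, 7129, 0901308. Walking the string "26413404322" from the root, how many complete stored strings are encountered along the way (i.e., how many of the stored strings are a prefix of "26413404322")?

1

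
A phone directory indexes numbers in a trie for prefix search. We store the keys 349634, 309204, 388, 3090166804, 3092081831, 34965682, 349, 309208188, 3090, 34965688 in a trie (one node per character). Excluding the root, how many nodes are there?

Trie structure (* marks end of a word):
(root)
└─ 3
   ├─ 0
   │  └─ 9
   │     ├─ 0 *
   │     │  └─ 1
   │     │     └─ 6
   │     │        └─ 6
   │     │           └─ 8
   │     │              └─ 0
   │     │                 └─ 4 *
   │     └─ 2
   │        └─ 0
   │           ├─ 4 *
   │           └─ 8
   │              └─ 1
   │                 └─ 8
   │                    ├─ 3
   │                    │  └─ 1 *
   │                    └─ 8 *
   ├─ 4
   │  └─ 9 *
   │     └─ 6
   │        ├─ 3
   │        │  └─ 4 *
   │        └─ 5
   │           └─ 6
   │              └─ 8
   │                 ├─ 2 *
   │                 └─ 8 *
   └─ 8
      └─ 8 *
Counting every labelled node above: 31.

31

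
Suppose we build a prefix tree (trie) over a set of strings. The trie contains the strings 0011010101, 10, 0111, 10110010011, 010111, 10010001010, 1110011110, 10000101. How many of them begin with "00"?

Walk to "00"; the words in its subtree are exactly those with that prefix.
Matches: "0011010101"
Count: 1

1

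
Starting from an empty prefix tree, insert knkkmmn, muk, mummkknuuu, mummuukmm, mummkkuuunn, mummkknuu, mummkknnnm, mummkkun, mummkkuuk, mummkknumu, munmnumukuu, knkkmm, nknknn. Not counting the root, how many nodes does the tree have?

Count nodes per top-level branch (shared prefixes stored once):
  'k'-branch (knkkmm, knkkmmn): 7 nodes
  'm'-branch (muk, mummkknnnm, mummkknumu, mummkknuu, mummkknuuu, mummkkun, mummkkuuk, mummkkuuunn, mummuukmm, munmnumukuu): 37 nodes
  'n'-branch (nknknn): 6 nodes
Sum: 50

50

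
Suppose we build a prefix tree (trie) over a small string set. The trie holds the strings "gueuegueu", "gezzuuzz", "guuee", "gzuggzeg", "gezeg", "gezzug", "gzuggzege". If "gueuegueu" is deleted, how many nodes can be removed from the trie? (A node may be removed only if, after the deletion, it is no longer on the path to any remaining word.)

7

After clearing the end-marker at "gueuegueu", prune upward until reaching a node still needed by another word.
The suffix "euegueu" (7 nodes) is used only by "gueuegueu"; the node for "gu" still has the child "u", so pruning stops there.
Nodes removed: 7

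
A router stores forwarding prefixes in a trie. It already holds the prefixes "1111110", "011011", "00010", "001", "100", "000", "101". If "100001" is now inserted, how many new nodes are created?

The longest prefix of "100001" already in the trie is "100" (length 3).
New nodes needed: |"100001"| − 3 = 6 − 3 = 3.

3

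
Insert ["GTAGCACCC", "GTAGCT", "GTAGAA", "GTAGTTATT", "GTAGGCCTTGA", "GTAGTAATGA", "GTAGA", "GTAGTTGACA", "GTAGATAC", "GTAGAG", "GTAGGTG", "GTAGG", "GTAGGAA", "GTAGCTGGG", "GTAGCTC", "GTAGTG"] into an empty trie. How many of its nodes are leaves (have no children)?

Leaves are exactly the stored words that no other stored word extends.
Those words: "GTAGAA", "GTAGAG", "GTAGATAC", "GTAGCACCC", "GTAGCTC", "GTAGCTGGG", "GTAGGAA", "GTAGGCCTTGA", "GTAGGTG", "GTAGTAATGA", "GTAGTG", "GTAGTTATT", "GTAGTTGACA"
Leaf count: 13

13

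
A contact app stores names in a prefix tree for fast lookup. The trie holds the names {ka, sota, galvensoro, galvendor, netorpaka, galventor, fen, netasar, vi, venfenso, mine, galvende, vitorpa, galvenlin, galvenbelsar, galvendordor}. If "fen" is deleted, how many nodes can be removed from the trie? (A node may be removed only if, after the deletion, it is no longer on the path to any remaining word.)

3

Walk "fen" from the leaf back toward the root, removing each node that no remaining word uses.
No other word shares any prefix with "fen", so all 3 of its nodes go.
Nodes removed: 3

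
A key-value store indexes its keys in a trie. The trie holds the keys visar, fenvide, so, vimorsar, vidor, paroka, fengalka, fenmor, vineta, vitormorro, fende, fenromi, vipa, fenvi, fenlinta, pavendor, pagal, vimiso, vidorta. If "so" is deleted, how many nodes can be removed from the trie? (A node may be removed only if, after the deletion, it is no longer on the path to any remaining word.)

After clearing the end-marker at "so", prune upward until reaching a node still needed by another word.
No other word shares any prefix with "so", so all 2 of its nodes go.
Nodes removed: 2

2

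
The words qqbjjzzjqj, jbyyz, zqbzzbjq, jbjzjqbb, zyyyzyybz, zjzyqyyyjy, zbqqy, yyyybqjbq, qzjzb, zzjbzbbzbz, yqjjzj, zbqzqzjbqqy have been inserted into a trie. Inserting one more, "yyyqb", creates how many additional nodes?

2

Walking "yyyqb" from the root, the first 3 characters ("yyy") follow existing edges; "q" is the first miss.
Each of the 2 remaining characters creates one node.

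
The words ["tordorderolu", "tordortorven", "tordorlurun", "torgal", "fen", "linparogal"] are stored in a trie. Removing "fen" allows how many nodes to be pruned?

3

A node on "fen"'s path can go only if nothing else ends at it or branches off below it.
No other word shares any prefix with "fen", so all 3 of its nodes go.
Nodes removed: 3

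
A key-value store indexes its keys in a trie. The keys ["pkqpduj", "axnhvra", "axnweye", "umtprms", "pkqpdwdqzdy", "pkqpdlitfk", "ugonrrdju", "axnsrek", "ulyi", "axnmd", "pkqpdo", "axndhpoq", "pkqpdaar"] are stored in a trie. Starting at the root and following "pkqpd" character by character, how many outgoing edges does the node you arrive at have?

5

Walk "pkqpd" from the root, arriving at one node.
Characters that immediately follow "pkqpd" among the stored strings: {a, l, o, u, w}.
That node has 5 child edges.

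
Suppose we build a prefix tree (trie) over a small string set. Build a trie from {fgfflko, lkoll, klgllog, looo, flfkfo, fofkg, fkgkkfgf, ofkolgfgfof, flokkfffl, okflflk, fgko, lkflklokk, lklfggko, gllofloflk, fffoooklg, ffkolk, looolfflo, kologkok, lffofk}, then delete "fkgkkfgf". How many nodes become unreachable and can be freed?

After clearing the end-marker at "fkgkkfgf", prune upward until reaching a node still needed by another word.
The suffix "kgkkfgf" (7 nodes) is used only by "fkgkkfgf"; the node for "f" still has the child "g", so pruning stops there.
Nodes removed: 7

7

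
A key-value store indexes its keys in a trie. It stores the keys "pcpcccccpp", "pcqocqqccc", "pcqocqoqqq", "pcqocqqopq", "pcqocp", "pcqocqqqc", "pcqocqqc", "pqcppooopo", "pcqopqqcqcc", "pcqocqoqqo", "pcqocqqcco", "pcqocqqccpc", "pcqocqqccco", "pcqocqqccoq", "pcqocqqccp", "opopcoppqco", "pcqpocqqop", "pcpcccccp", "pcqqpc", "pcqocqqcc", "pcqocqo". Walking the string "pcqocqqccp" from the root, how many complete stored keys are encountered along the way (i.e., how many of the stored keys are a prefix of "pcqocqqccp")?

3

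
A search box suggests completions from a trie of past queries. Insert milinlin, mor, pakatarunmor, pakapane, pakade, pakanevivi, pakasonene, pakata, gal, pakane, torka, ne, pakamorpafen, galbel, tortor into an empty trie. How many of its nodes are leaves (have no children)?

12

A leaf is a node with no children — equivalently, the end of a word that is not a proper prefix of any other stored word.
Those words: "galbel", "milinlin", "mor", "ne", "pakade", "pakamorpafen", "pakanevivi", "pakapane", "pakasonene", "pakatarunmor", "torka", "tortor"
Leaf count: 12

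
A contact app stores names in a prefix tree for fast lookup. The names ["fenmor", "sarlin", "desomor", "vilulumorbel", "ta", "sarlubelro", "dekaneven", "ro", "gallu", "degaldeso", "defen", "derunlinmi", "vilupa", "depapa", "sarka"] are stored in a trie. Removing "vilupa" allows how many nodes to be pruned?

After clearing the end-marker at "vilupa", prune upward until reaching a node still needed by another word.
The suffix "pa" (2 nodes) is used only by "vilupa"; the node for "vilu" still has the child "l", so pruning stops there.
Nodes removed: 2

2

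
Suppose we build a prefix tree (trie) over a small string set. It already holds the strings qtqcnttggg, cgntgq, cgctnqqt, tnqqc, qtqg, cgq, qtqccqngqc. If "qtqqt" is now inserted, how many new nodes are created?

2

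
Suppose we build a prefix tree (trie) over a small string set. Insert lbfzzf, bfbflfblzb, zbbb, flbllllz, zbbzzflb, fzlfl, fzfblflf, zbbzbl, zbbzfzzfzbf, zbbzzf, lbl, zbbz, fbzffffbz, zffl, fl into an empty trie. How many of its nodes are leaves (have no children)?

12

A leaf is a node with no children — equivalently, the end of a word that is not a proper prefix of any other stored word.
Those words: "bfbflfblzb", "fbzffffbz", "flbllllz", "fzfblflf", "fzlfl", "lbfzzf", "lbl", "zbbb", "zbbzbl", "zbbzfzzfzbf", "zbbzzflb", "zffl"
Leaf count: 12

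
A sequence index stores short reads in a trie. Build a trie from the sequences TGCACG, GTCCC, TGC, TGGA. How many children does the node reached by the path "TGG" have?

1

Follow the path "TGG" to its node, then look at its outgoing edges.
Characters that immediately follow "TGG" among the stored strings: {A}.
That node has 1 child edge.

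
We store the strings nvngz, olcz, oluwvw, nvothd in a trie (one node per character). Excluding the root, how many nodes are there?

17

Trie structure (* marks end of a word):
(root)
├─ n
│  └─ v
│     ├─ n
│     │  └─ g
│     │     └─ z *
│     └─ o
│        └─ t
│           └─ h
│              └─ d *
└─ o
   └─ l
      ├─ c
      │  └─ z *
      └─ u
         └─ w
            └─ v
               └─ w *
Counting every labelled node above: 17.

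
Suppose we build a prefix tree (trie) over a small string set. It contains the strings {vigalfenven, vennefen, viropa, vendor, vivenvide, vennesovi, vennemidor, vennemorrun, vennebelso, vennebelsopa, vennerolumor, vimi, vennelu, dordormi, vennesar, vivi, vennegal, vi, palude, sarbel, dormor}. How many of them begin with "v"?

Filter for entries beginning with "v":
Words under "v": vendor, vennebelso, vennebelsopa, vennefen, vennegal, vennelu, vennemidor, vennemorrun, vennerolumor, vennesar, vennesovi, vi, vigalfenven, vimi, viropa, vivenvide, vivi
Count: 17

17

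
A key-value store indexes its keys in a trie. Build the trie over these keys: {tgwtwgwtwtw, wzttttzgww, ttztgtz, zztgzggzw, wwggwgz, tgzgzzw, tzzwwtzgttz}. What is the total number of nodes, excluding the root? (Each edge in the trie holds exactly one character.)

57

Count nodes per top-level branch (shared prefixes stored once):
  't'-branch (tgwtwgwtwtw, tgzgzzw, ttztgtz, tzzwwtzgttz): 32 nodes
  'w'-branch (wwggwgz, wzttttzgww): 16 nodes
  'z'-branch (zztgzggzw): 9 nodes
Sum: 57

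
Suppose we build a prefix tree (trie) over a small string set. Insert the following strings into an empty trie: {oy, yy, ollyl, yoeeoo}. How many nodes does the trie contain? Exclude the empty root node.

Trie structure (* marks end of a word):
(root)
├─ o
│  ├─ l
│  │  └─ l
│  │     └─ y
│  │        └─ l *
│  └─ y *
└─ y
   ├─ o
   │  └─ e
   │     └─ e
   │        └─ o
   │           └─ o *
   └─ y *
Counting every labelled node above: 13.

13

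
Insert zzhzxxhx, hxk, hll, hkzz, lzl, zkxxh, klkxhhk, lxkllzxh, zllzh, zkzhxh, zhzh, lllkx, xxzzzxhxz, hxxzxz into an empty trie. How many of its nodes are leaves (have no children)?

A leaf is a node with no children — equivalently, the end of a word that is not a proper prefix of any other stored word.
Those words: "hkzz", "hll", "hxk", "hxxzxz", "klkxhhk", "lllkx", "lxkllzxh", "lzl", "xxzzzxhxz", "zhzh", "zkxxh", "zkzhxh", "zllzh", "zzhzxxhx"
Leaf count: 14

14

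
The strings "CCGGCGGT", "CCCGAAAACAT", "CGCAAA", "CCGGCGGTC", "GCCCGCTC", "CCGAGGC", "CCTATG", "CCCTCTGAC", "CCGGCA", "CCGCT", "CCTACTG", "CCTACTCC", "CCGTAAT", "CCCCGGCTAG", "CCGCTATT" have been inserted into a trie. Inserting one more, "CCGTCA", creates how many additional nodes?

2

The longest prefix of "CCGTCA" already in the trie is "CCGT" (length 4).
Each of the 2 remaining characters creates one node.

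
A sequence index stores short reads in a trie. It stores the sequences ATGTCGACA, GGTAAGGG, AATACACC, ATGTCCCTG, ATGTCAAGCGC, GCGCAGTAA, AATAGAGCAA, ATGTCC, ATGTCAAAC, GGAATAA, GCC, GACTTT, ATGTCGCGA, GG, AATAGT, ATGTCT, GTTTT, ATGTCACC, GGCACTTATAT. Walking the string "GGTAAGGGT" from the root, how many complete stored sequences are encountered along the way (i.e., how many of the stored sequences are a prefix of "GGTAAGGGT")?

Walk "GGTAAGGGT" from the root; an end-of-word marker is hit whenever a stored word is a prefix of "GGTAAGGGT".
Prefixes of the query that are stored words: "GG", "GGTAAGGG"
Count: 2

2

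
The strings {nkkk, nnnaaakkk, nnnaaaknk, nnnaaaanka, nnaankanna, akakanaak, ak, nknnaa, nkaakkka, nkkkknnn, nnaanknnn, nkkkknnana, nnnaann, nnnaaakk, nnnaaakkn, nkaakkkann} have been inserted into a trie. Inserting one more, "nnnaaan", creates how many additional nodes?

Walking "nnnaaan" from the root, the first 6 characters ("nnnaaa") follow existing edges; "n" is the first miss.
So 7 − 6 = 1 new nodes.

1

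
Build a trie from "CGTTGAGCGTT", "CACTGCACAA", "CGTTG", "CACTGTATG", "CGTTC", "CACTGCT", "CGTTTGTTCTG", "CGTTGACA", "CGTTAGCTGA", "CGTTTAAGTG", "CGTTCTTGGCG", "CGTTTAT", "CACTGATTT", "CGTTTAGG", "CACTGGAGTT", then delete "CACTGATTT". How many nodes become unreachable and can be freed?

Walk "CACTGATTT" from the leaf back toward the root, removing each node that no remaining word uses.
The suffix "ATTT" (4 nodes) is used only by "CACTGATTT"; the node for "CACTG" still has the child "C", so pruning stops there.
Nodes removed: 4

4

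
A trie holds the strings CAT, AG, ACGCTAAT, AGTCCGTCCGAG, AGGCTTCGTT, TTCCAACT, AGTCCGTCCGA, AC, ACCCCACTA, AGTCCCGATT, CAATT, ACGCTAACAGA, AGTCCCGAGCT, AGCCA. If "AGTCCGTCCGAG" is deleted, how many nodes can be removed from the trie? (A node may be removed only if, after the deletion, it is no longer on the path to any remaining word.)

1

A node on "AGTCCGTCCGAG"'s path can go only if nothing else ends at it or branches off below it.
The suffix "G" (1 node) is used only by "AGTCCGTCCGAG"; "AGTCCGTCCGA" is itself a stored word, so pruning stops there.
Nodes removed: 1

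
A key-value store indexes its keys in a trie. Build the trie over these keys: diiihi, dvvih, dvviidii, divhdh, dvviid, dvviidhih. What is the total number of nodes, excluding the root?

For each word, the new-node count is its length minus the longest prefix already in the trie:
  "diiihi" → 6 new (d, i, i, i, h, i)
  "dvvih" → prefix "d" already present; 4 new (v, v, i, h)
  "dvviidii" → prefix "dvvi" already present; 4 new (i, d, i, i)
  "divhdh" → prefix "di" already present; 4 new (v, h, d, h)
  "dvviid" → prefix "dvviid" already present; 0 new (none)
  "dvviidhih" → prefix "dvviid" already present; 3 new (h, i, h)
Total nodes = 6 + 4 + 4 + 4 + 0 + 3 = 21

21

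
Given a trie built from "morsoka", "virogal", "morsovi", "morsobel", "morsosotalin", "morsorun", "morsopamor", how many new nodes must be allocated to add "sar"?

Nothing in the trie begins with "s"; the whole of "sar" is new.
3 − 0 = 3 new nodes.

3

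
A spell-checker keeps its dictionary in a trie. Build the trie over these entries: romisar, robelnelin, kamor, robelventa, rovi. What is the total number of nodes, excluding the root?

Count nodes per top-level branch (shared prefixes stored once):
  'k'-branch (kamor): 5 nodes
  'r'-branch (robelnelin, robelventa, romisar, rovi): 22 nodes
Sum: 27

27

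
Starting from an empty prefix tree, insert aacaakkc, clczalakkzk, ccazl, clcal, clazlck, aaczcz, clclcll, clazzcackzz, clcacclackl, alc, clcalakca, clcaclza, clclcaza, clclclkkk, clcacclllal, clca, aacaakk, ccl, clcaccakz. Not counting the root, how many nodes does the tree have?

74

Insert word by word; a character creates a node only if that edge doesn't already exist:
  "aacaakkc" → 8 new (a, a, c, a, a, k, k, c)
  "clczalakkzk" → 11 new (c, l, c, z, a, l, a, k, k, z, k)
  "ccazl" → prefix "c" already present; 4 new (c, a, z, l)
  "clcal" → prefix "clc" already present; 2 new (a, l)
  "clazlck" → prefix "cl" already present; 5 new (a, z, l, c, k)
  "aaczcz" → prefix "aac" already present; 3 new (z, c, z)
  "clclcll" → prefix "clc" already present; 4 new (l, c, l, l)
  "clazzcackzz" → prefix "claz" already present; 7 new (z, c, a, c, k, z, z)
  "clcacclackl" → prefix "clca" already present; 7 new (c, c, l, a, c, k, l)
  "alc" → prefix "a" already present; 2 new (l, c)
  "clcalakca" → prefix "clcal" already present; 4 new (a, k, c, a)
  "clcaclza" → prefix "clcac" already present; 3 new (l, z, a)
  "clclcaza" → prefix "clclc" already present; 3 new (a, z, a)
  "clclclkkk" → prefix "clclcl" already present; 3 new (k, k, k)
  "clcacclllal" → prefix "clcaccl" already present; 4 new (l, l, a, l)
  "clca" → prefix "clca" already present; 0 new (none)
  "aacaakk" → prefix "aacaakk" already present; 0 new (none)
  "ccl" → prefix "cc" already present; 1 new (l)
  "clcaccakz" → prefix "clcacc" already present; 3 new (a, k, z)
Total nodes = 8 + 11 + 4 + 2 + 5 + 3 + 4 + 7 + 7 + 2 + 4 + 3 + 3 + 3 + 4 + 0 + 0 + 1 + 3 = 74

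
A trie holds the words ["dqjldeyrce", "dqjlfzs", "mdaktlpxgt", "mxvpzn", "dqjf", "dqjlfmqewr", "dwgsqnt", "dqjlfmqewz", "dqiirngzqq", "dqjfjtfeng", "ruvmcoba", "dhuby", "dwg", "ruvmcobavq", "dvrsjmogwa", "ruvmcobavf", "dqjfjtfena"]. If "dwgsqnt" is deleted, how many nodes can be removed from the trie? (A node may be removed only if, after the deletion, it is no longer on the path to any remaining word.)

4

Walk "dwgsqnt" from the leaf back toward the root, removing each node that no remaining word uses.
The suffix "sqnt" (4 nodes) is used only by "dwgsqnt"; "dwg" is itself a stored word, so pruning stops there.
Nodes removed: 4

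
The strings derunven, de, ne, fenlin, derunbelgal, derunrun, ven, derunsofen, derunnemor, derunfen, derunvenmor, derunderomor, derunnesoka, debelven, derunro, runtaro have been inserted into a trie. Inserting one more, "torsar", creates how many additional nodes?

6

Nothing in the trie begins with "t"; the whole of "torsar" is new.
6 − 0 = 6 new nodes.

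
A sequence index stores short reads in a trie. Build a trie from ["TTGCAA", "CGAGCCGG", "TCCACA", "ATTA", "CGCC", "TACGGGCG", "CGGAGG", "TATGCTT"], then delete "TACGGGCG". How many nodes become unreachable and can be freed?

A node on "TACGGGCG"'s path can go only if nothing else ends at it or branches off below it.
The suffix "CGGGCG" (6 nodes) is used only by "TACGGGCG"; the node for "TA" still has the child "T", so pruning stops there.
Nodes removed: 6

6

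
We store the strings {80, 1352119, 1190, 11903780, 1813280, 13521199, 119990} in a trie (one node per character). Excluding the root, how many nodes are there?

Trace insertions, counting only characters that open a new branch:
  "80" → 2 new (8, 0)
  "1352119" → 7 new (1, 3, 5, 2, 1, 1, 9)
  "1190" → prefix "1" already present; 3 new (1, 9, 0)
  "11903780" → prefix "1190" already present; 4 new (3, 7, 8, 0)
  "1813280" → prefix "1" already present; 6 new (8, 1, 3, 2, 8, 0)
  "13521199" → prefix "1352119" already present; 1 new (9)
  "119990" → prefix "119" already present; 3 new (9, 9, 0)
Total nodes = 2 + 7 + 3 + 4 + 6 + 1 + 3 = 26

26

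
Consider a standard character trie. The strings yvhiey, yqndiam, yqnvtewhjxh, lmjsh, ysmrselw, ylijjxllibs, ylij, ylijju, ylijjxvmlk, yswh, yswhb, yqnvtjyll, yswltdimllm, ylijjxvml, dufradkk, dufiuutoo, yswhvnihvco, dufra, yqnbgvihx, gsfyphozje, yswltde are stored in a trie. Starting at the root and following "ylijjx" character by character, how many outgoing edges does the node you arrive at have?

2

Walk "ylijjx" from the root, arriving at one node.
Characters that immediately follow "ylijjx" among the stored strings: {l, v}.
That node has 2 child edges.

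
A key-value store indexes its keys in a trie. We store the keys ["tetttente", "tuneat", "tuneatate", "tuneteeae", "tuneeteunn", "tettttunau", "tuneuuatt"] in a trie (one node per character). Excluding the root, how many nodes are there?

Insert word by word; a character creates a node only if that edge doesn't already exist:
  "tetttente" → 9 new (t, e, t, t, t, e, n, t, e)
  "tuneat" → prefix "t" already present; 5 new (u, n, e, a, t)
  "tuneatate" → prefix "tuneat" already present; 3 new (a, t, e)
  "tuneteeae" → prefix "tune" already present; 5 new (t, e, e, a, e)
  "tuneeteunn" → prefix "tune" already present; 6 new (e, t, e, u, n, n)
  "tettttunau" → prefix "tettt" already present; 5 new (t, u, n, a, u)
  "tuneuuatt" → prefix "tune" already present; 5 new (u, u, a, t, t)
Total nodes = 9 + 5 + 3 + 5 + 6 + 5 + 5 = 38

38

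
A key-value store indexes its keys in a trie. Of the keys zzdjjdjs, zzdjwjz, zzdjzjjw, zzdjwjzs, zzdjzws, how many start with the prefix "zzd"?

5

Traverse to the node for "zzd", then collect every word in that subtree.
Matches: "zzdjjdjs", "zzdjwjz", "zzdjwjzs", "zzdjzjjw", "zzdjzws"
Count: 5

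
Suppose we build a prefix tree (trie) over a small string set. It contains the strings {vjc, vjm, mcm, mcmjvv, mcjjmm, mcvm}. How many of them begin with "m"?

4

Walk to "m"; the words in its subtree are exactly those with that prefix.
Words under "m": mcjjmm, mcm, mcmjvv, mcvm
Count: 4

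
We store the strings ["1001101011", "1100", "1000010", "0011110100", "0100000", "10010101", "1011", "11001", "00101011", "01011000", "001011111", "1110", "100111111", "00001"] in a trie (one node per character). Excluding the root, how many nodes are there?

63

Count nodes per top-level branch (shared prefixes stored once):
  '0'-branch (00001, 00101011, 001011111, 0011110100, 0100000, 01011000): 33 nodes
  '1'-branch (1000010, 10010101, 1001101011, 100111111, 1011, 1100, 11001, 1110): 30 nodes
Sum: 63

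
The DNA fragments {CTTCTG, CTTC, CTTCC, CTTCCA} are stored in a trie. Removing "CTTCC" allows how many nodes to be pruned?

0

After clearing the end-marker at "CTTCC", prune upward until reaching a node still needed by another word.
Every node on "CTTCC" is still needed (e.g. by "CTTCCA"), so nothing is freed.
Nodes removed: 0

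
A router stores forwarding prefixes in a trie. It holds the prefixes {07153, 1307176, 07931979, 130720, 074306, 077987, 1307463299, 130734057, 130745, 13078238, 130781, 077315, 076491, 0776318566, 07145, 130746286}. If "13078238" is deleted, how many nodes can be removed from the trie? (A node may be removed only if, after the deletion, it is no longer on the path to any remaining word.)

3

Walk "13078238" from the leaf back toward the root, removing each node that no remaining word uses.
The suffix "238" (3 nodes) is used only by "13078238"; the node for "13078" still has the child "1", so pruning stops there.
Nodes removed: 3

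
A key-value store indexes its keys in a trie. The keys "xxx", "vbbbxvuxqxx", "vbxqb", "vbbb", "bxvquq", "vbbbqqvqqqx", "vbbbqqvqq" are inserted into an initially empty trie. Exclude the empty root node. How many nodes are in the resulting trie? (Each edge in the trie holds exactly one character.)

30

Count nodes per top-level branch (shared prefixes stored once):
  'b'-branch (bxvquq): 6 nodes
  'v'-branch (vbbb, vbbbqqvqq, vbbbqqvqqqx, vbbbxvuxqxx, vbxqb): 21 nodes
  'x'-branch (xxx): 3 nodes
Sum: 30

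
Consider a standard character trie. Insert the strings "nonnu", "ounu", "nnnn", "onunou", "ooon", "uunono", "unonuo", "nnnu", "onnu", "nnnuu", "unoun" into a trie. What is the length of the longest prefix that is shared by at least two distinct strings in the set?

The deepest shared node is where two words last agree before diverging.
e.g. "nnnu" and "nnnuu" share the prefix "nnnu" of length 4; no pair shares a longer one.
Longest shared-prefix length: 4

4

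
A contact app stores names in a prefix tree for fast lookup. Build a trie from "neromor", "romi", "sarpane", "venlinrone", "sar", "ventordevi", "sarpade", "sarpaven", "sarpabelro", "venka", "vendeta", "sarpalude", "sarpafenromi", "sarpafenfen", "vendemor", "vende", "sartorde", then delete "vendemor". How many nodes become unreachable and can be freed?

3

Walk "vendemor" from the leaf back toward the root, removing each node that no remaining word uses.
The suffix "mor" (3 nodes) is used only by "vendemor"; the node for "vende" still has the child "t", so pruning stops there.
Nodes removed: 3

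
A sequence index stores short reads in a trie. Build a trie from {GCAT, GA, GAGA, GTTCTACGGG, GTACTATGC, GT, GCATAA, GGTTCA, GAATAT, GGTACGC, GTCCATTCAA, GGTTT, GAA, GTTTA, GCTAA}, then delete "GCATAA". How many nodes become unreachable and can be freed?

After clearing the end-marker at "GCATAA", prune upward until reaching a node still needed by another word.
The suffix "AA" (2 nodes) is used only by "GCATAA"; "GCAT" is itself a stored word, so pruning stops there.
Nodes removed: 2

2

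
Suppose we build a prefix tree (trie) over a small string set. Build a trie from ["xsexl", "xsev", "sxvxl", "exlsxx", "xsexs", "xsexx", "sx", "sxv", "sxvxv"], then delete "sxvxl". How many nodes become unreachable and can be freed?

1

After clearing the end-marker at "sxvxl", prune upward until reaching a node still needed by another word.
The suffix "l" (1 node) is used only by "sxvxl"; the node for "sxvx" still has the child "v", so pruning stops there.
Nodes removed: 1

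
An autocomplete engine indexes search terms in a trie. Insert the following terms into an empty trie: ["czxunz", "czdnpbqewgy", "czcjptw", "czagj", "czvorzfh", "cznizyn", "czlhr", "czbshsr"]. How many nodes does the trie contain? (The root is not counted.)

42

Count nodes per top-level branch (shared prefixes stored once):
  'c'-branch (czagj, czbshsr, czcjptw, czdnpbqewgy, czlhr, cznizyn, czvorzfh, czxunz): 42 nodes
Sum: 42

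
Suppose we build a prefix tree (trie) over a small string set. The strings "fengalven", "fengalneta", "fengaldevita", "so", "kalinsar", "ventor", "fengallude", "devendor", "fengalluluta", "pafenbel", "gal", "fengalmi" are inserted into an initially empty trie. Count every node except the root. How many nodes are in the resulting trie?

64

For each word, the new-node count is its length minus the longest prefix already in the trie:
  "fengalven" → 9 new (f, e, n, g, a, l, v, e, n)
  "fengalneta" → prefix "fengal" already present; 4 new (n, e, t, a)
  "fengaldevita" → prefix "fengal" already present; 6 new (d, e, v, i, t, a)
  "so" → 2 new (s, o)
  "kalinsar" → 8 new (k, a, l, i, n, s, a, r)
  "ventor" → 6 new (v, e, n, t, o, r)
  "fengallude" → prefix "fengal" already present; 4 new (l, u, d, e)
  "devendor" → 8 new (d, e, v, e, n, d, o, r)
  "fengalluluta" → prefix "fengallu" already present; 4 new (l, u, t, a)
  "pafenbel" → 8 new (p, a, f, e, n, b, e, l)
  "gal" → 3 new (g, a, l)
  "fengalmi" → prefix "fengal" already present; 2 new (m, i)
Total nodes = 9 + 4 + 6 + 2 + 8 + 6 + 4 + 8 + 4 + 8 + 3 + 2 = 64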